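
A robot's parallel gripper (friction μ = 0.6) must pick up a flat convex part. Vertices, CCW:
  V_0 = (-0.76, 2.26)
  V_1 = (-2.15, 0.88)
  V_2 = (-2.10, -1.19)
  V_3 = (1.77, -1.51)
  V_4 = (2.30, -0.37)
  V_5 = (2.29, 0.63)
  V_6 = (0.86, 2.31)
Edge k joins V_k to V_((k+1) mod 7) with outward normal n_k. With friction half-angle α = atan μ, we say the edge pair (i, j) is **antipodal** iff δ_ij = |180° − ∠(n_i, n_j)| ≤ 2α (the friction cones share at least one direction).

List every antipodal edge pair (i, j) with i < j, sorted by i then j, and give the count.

α = atan 0.6 = 30.96°;  2α = 61.93°
n_0 = (-0.7045, +0.7097)
n_1 = (-0.9997, -0.0241)
n_2 = (-0.0824, -0.9966)
n_3 = (+0.9068, -0.4216)
n_4 = (+1.0000, +0.0100)
n_5 = (+0.7615, +0.6482)
n_6 = (-0.0308, +0.9995)
  (0,1): δ = 133.41°  ·
  (0,2): δ = 49.52°  ✓
  (0,3): δ = 20.27°  ✓
  (0,4): δ = 45.78°  ✓
  (0,5): δ = 85.61°  ·
  (0,6): δ = 136.97°  ·
  (1,2): δ = 96.11°  ·
  (1,3): δ = 26.32°  ✓
  (1,4): δ = 0.81°  ✓
  (1,5): δ = 39.02°  ✓
  (1,6): δ = 90.38°  ·
  (2,3): δ = 110.21°  ·
  (2,4): δ = 84.70°  ·
  (2,5): δ = 44.87°  ✓
  (2,6): δ = 6.49°  ✓
  (3,4): δ = 154.49°  ·
  (3,5): δ = 114.66°  ·
  (3,6): δ = 63.30°  ·
  (4,5): δ = 140.17°  ·
  (4,6): δ = 88.81°  ·
  (5,6): δ = 128.64°  ·
antipodal pairs: 8

count = 8; pairs: (0,2), (0,3), (0,4), (1,3), (1,4), (1,5), (2,5), (2,6)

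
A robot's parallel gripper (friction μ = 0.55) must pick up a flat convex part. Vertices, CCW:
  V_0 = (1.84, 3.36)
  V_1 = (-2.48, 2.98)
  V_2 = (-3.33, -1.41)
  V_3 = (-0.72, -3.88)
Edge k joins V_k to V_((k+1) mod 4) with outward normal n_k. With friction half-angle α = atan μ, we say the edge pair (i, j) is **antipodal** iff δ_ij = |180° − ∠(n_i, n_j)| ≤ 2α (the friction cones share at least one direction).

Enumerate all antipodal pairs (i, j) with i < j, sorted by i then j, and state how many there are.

α = atan 0.55 = 28.81°;  2α = 57.62°
n_0 = (-0.0876, +0.9962)
n_1 = (-0.9818, +0.1901)
n_2 = (-0.6874, -0.7263)
n_3 = (+0.9428, -0.3334)
  (0,1): δ = 105.99°  ·
  (0,2): δ = 48.45°  ✓
  (0,3): δ = 65.50°  ·
  (1,2): δ = 122.46°  ·
  (1,3): δ = 8.52°  ✓
  (2,3): δ = 66.05°  ·
antipodal pairs: 2

count = 2; pairs: (0,2), (1,3)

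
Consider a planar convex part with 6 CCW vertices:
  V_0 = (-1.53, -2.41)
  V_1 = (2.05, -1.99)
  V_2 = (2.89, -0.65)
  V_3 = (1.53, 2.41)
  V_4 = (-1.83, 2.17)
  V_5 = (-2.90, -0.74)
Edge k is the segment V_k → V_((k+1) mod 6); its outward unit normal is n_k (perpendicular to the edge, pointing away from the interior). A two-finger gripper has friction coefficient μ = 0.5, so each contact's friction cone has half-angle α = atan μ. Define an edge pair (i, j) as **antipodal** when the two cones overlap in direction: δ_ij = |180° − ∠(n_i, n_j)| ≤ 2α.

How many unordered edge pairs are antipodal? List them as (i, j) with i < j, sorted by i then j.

α = atan 0.5 = 26.57°;  2α = 53.13°
n_0 = (+0.1165, -0.9932)
n_1 = (+0.8473, -0.5311)
n_2 = (+0.9138, +0.4061)
n_3 = (-0.0712, +0.9975)
n_4 = (-0.9386, +0.3451)
n_5 = (-0.7731, -0.6342)
  (0,1): δ = 128.77°  ·
  (0,2): δ = 72.73°  ·
  (0,3): δ = 2.61°  ✓
  (0,4): δ = 63.12°  ·
  (0,5): δ = 122.67°  ·
  (1,2): δ = 123.96°  ·
  (1,3): δ = 53.83°  ·
  (1,4): δ = 11.89°  ✓
  (1,5): δ = 71.45°  ·
  (2,3): δ = 109.88°  ·
  (2,4): δ = 44.15°  ✓
  (2,5): δ = 15.40°  ✓
  (3,4): δ = 114.27°  ·
  (3,5): δ = 54.72°  ·
  (4,5): δ = 120.45°  ·
antipodal pairs: 4

count = 4; pairs: (0,3), (1,4), (2,4), (2,5)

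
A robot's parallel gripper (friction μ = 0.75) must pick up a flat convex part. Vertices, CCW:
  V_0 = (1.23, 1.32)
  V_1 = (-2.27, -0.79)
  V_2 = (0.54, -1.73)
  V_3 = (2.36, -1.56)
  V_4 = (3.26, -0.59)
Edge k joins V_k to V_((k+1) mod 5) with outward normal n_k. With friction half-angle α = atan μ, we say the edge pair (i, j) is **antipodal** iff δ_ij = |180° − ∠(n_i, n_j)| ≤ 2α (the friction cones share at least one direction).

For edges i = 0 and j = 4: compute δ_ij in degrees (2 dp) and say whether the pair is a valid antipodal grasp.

δ = 105.66°, invalid

α = atan 0.75 = 36.87°;  2α = 73.74°
edge 0: e_0 = (-3.50, -2.11);  n_0 = (-0.5163, +0.8564)
edge 4: e_4 = (-2.03, +1.91);  n_4 = (+0.6853, +0.7283)
∠(n_0, n_4) = 74.34°
δ = |180° − 74.34°| = 105.66°
105.66° > 2α = 73.74°  →  invalid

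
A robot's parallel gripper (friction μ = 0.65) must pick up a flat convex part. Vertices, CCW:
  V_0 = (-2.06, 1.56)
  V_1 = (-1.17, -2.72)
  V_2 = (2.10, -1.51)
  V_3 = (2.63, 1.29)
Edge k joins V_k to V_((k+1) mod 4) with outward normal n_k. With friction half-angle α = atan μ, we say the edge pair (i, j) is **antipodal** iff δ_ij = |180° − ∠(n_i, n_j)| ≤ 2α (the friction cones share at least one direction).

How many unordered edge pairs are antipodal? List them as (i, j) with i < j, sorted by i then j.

count = 2; pairs: (0,2), (1,3)

α = atan 0.65 = 33.02°;  2α = 66.05°
n_0 = (-0.9791, -0.2036)
n_1 = (+0.3470, -0.9379)
n_2 = (+0.9826, -0.1860)
n_3 = (+0.0575, +0.9983)
  (0,1): δ = 81.44°  ·
  (0,2): δ = 22.47°  ✓
  (0,3): δ = 74.96°  ·
  (1,2): δ = 121.02°  ·
  (1,3): δ = 23.60°  ✓
  (2,3): δ = 82.58°  ·
antipodal pairs: 2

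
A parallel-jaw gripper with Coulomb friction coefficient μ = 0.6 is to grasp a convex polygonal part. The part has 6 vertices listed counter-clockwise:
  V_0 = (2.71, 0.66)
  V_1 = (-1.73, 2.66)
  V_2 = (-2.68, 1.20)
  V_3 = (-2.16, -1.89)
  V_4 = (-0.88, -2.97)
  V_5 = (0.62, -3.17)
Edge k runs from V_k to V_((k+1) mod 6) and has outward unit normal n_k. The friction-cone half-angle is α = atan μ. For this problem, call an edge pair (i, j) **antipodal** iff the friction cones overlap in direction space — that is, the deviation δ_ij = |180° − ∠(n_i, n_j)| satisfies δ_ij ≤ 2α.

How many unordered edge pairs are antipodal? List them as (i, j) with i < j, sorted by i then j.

count = 5; pairs: (0,2), (0,3), (0,4), (1,5), (2,5)

α = atan 0.6 = 30.96°;  2α = 61.93°
n_0 = (+0.4107, +0.9118)
n_1 = (-0.8382, +0.5454)
n_2 = (-0.9861, -0.1660)
n_3 = (-0.6449, -0.7643)
n_4 = (-0.1322, -0.9912)
n_5 = (+0.8778, -0.4790)
  (0,1): δ = 98.80°  ·
  (0,2): δ = 56.20°  ✓
  (0,3): δ = 15.91°  ✓
  (0,4): δ = 16.65°  ✓
  (0,5): δ = 85.63°  ·
  (1,2): δ = 137.40°  ·
  (1,3): δ = 97.10°  ·
  (1,4): δ = 64.54°  ·
  (1,5): δ = 4.43°  ✓
  (2,3): δ = 139.71°  ·
  (2,4): δ = 107.15°  ·
  (2,5): δ = 38.17°  ✓
  (3,4): δ = 147.44°  ·
  (3,5): δ = 78.46°  ·
  (4,5): δ = 111.03°  ·
antipodal pairs: 5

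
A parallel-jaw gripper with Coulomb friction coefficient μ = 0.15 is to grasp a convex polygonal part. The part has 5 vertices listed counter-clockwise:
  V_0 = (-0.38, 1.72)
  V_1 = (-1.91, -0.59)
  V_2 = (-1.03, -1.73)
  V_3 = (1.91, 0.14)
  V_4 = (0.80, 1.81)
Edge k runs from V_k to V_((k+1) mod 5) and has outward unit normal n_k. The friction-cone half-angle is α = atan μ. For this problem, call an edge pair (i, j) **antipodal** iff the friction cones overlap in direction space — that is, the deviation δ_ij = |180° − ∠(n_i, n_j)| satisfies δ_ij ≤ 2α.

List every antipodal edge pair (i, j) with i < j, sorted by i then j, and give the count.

α = atan 0.15 = 8.53°;  2α = 17.06°
n_0 = (-0.8337, +0.5522)
n_1 = (-0.7916, -0.6111)
n_2 = (+0.5367, -0.8438)
n_3 = (+0.8328, +0.5535)
n_4 = (-0.0761, +0.9971)
  (0,1): δ = 108.82°  ·
  (0,2): δ = 24.02°  ·
  (0,3): δ = 67.13°  ·
  (0,4): δ = 127.88°  ·
  (1,2): δ = 95.21°  ·
  (1,3): δ = 4.05°  ✓
  (1,4): δ = 56.70°  ·
  (2,3): δ = 88.85°  ·
  (2,4): δ = 28.10°  ·
  (3,4): δ = 119.25°  ·
antipodal pairs: 1

count = 1; pairs: (1,3)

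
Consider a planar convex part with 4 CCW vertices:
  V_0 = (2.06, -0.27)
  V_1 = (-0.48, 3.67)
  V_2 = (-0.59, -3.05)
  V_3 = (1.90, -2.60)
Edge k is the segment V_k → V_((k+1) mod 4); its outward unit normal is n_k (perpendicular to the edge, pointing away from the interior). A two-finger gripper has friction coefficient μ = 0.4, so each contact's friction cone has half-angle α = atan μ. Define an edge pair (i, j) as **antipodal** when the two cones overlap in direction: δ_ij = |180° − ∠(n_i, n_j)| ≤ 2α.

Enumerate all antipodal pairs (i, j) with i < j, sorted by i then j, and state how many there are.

α = atan 0.4 = 21.80°;  2α = 43.60°
n_0 = (+0.8405, +0.5418)
n_1 = (-0.9999, +0.0164)
n_2 = (+0.1778, -0.9841)
n_3 = (+0.9977, -0.0685)
  (0,1): δ = 33.75°  ✓
  (0,2): δ = 67.44°  ·
  (0,3): δ = 143.26°  ·
  (1,2): δ = 78.82°  ·
  (1,3): δ = 2.99°  ✓
  (2,3): δ = 104.17°  ·
antipodal pairs: 2

count = 2; pairs: (0,1), (1,3)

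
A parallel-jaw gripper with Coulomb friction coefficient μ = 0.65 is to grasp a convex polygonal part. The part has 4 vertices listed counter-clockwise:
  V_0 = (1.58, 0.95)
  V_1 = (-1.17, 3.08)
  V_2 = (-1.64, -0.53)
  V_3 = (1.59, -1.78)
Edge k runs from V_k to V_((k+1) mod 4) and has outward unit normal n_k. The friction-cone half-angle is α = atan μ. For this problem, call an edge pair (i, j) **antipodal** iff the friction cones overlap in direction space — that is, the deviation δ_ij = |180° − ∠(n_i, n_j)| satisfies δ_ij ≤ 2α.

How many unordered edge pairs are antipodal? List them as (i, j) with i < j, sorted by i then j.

α = atan 0.65 = 33.02°;  2α = 66.05°
n_0 = (+0.6123, +0.7906)
n_1 = (-0.9916, +0.1291)
n_2 = (-0.3609, -0.9326)
n_3 = (+1.0000, +0.0037)
  (0,1): δ = 59.66°  ✓
  (0,2): δ = 16.60°  ✓
  (0,3): δ = 127.97°  ·
  (1,2): δ = 103.74°  ·
  (1,3): δ = 7.63°  ✓
  (2,3): δ = 68.63°  ·
antipodal pairs: 3

count = 3; pairs: (0,1), (0,2), (1,3)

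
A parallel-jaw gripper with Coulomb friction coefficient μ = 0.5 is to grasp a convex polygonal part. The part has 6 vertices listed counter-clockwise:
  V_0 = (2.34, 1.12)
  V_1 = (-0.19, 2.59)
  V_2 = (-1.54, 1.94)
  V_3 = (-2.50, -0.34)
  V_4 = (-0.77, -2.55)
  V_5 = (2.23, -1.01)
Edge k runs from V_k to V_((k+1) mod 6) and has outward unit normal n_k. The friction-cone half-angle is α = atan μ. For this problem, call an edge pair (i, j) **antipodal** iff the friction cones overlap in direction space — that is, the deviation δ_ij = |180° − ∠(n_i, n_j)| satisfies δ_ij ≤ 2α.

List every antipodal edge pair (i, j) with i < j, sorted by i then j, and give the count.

α = atan 0.5 = 26.57°;  2α = 53.13°
n_0 = (+0.5024, +0.8646)
n_1 = (-0.4338, +0.9010)
n_2 = (-0.9216, +0.3881)
n_3 = (-0.7874, -0.6164)
n_4 = (+0.4567, -0.8896)
n_5 = (+0.9987, -0.0516)
  (0,1): δ = 124.13°  ·
  (0,2): δ = 82.68°  ·
  (0,3): δ = 21.79°  ✓
  (0,4): δ = 57.33°  ·
  (0,5): δ = 117.20°  ·
  (1,2): δ = 138.54°  ·
  (1,3): δ = 77.66°  ·
  (1,4): δ = 1.46°  ✓
  (1,5): δ = 61.33°  ·
  (2,3): δ = 119.11°  ·
  (2,4): δ = 39.99°  ✓
  (2,5): δ = 19.88°  ✓
  (3,4): δ = 100.88°  ·
  (3,5): δ = 41.01°  ✓
  (4,5): δ = 120.13°  ·
antipodal pairs: 5

count = 5; pairs: (0,3), (1,4), (2,4), (2,5), (3,5)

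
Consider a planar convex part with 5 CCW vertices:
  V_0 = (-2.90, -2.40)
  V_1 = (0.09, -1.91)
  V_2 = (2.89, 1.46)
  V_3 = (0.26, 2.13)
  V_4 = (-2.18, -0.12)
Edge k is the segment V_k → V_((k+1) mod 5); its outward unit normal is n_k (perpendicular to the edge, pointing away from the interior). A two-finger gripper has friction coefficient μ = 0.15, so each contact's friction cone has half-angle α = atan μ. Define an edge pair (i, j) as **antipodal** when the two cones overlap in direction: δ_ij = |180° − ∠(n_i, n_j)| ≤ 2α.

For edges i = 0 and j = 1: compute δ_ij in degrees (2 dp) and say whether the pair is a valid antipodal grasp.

α = atan 0.15 = 8.53°;  2α = 17.06°
edge 0: e_0 = (+2.99, +0.49);  n_0 = (+0.1617, -0.9868)
edge 1: e_1 = (+2.80, +3.37);  n_1 = (+0.7692, -0.6391)
∠(n_0, n_1) = 40.97°
δ = |180° − 40.97°| = 139.03°
139.03° > 2α = 17.06°  →  invalid

δ = 139.03°, invalid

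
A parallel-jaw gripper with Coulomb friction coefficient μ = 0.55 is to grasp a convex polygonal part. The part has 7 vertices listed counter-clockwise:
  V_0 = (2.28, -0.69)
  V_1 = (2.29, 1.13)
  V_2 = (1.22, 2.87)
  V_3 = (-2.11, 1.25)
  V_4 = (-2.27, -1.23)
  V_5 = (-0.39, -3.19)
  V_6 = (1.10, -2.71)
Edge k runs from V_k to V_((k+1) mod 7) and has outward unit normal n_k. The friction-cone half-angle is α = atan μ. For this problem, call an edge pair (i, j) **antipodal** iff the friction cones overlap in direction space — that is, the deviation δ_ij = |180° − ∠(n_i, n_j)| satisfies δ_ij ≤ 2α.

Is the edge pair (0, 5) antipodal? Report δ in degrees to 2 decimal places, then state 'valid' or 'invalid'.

α = atan 0.55 = 28.81°;  2α = 57.62°
edge 0: e_0 = (+0.01, +1.82);  n_0 = (+1.0000, -0.0055)
edge 5: e_5 = (+1.49, +0.48);  n_5 = (+0.3066, -0.9518)
∠(n_0, n_5) = 71.83°
δ = |180° − 71.83°| = 108.17°
108.17° > 2α = 57.62°  →  invalid

δ = 108.17°, invalid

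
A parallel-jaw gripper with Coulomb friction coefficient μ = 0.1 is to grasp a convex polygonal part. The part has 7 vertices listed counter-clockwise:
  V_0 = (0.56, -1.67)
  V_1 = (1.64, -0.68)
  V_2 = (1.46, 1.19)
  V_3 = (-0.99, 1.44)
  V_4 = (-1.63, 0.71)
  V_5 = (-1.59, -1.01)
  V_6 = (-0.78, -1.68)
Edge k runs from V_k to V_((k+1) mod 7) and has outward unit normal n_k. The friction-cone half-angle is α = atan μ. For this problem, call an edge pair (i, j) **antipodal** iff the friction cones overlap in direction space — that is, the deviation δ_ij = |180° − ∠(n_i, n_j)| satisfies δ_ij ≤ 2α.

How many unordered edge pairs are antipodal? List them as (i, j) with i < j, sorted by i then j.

α = atan 0.1 = 5.71°;  2α = 11.42°
n_0 = (+0.6757, -0.7372)
n_1 = (+0.9954, +0.0958)
n_2 = (+0.1015, +0.9948)
n_3 = (-0.7519, +0.6592)
n_4 = (-0.9997, -0.0232)
n_5 = (-0.6374, -0.7706)
n_6 = (+0.0075, -1.0000)
  (0,1): δ = 127.01°  ·
  (0,2): δ = 48.34°  ·
  (0,3): δ = 6.25°  ✓
  (0,4): δ = 48.82°  ·
  (0,5): δ = 97.89°  ·
  (0,6): δ = 137.92°  ·
  (1,2): δ = 101.32°  ·
  (1,3): δ = 46.74°  ·
  (1,4): δ = 4.17°  ✓
  (1,5): δ = 44.91°  ·
  (1,6): δ = 84.93°  ·
  (2,3): δ = 125.42°  ·
  (2,4): δ = 82.84°  ·
  (2,5): δ = 33.77°  ·
  (2,6): δ = 6.25°  ✓
  (3,4): δ = 137.43°  ·
  (3,5): δ = 88.35°  ·
  (3,6): δ = 48.33°  ·
  (4,5): δ = 130.93°  ·
  (4,6): δ = 90.90°  ·
  (5,6): δ = 139.98°  ·
antipodal pairs: 3

count = 3; pairs: (0,3), (1,4), (2,6)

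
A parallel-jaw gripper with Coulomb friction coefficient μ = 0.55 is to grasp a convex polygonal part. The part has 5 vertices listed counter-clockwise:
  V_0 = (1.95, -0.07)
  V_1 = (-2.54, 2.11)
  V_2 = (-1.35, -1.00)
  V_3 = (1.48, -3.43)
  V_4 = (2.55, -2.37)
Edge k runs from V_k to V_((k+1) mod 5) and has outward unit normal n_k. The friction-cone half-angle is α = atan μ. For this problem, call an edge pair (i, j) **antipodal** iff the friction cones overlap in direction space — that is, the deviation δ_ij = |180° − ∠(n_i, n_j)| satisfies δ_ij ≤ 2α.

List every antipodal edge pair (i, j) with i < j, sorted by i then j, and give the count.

count = 4; pairs: (0,1), (0,2), (1,4), (2,4)

α = atan 0.55 = 28.81°;  2α = 57.62°
n_0 = (+0.4368, +0.8996)
n_1 = (-0.9340, -0.3574)
n_2 = (-0.6515, -0.7587)
n_3 = (+0.7038, -0.7104)
n_4 = (+0.9676, +0.2524)
  (0,1): δ = 43.16°  ✓
  (0,2): δ = 14.75°  ✓
  (0,3): δ = 70.63°  ·
  (0,4): δ = 130.52°  ·
  (1,2): δ = 151.59°  ·
  (1,3): δ = 66.21°  ·
  (1,4): δ = 6.32°  ✓
  (2,3): δ = 94.62°  ·
  (2,4): δ = 34.73°  ✓
  (3,4): δ = 120.11°  ·
antipodal pairs: 4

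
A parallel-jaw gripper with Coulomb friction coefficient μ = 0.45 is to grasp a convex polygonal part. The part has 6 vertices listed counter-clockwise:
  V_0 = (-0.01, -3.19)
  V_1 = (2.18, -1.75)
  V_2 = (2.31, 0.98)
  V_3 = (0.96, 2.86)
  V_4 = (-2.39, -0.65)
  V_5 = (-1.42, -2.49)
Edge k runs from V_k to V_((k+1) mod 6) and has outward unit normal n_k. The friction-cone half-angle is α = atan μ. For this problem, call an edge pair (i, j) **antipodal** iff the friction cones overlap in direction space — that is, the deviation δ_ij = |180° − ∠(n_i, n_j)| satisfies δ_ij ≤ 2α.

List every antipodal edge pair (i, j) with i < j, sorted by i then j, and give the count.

count = 5; pairs: (0,3), (1,3), (1,4), (2,4), (2,5)

α = atan 0.45 = 24.23°;  2α = 48.46°
n_0 = (+0.5494, -0.8356)
n_1 = (+0.9989, -0.0476)
n_2 = (+0.8123, +0.5833)
n_3 = (-0.7234, +0.6904)
n_4 = (-0.8846, -0.4663)
n_5 = (-0.4447, -0.8957)
  (0,1): δ = 126.05°  ·
  (0,2): δ = 87.64°  ·
  (0,3): δ = 13.01°  ✓
  (0,4): δ = 84.47°  ·
  (0,5): δ = 120.27°  ·
  (1,2): δ = 141.59°  ·
  (1,3): δ = 40.94°  ✓
  (1,4): δ = 30.52°  ✓
  (1,5): δ = 66.32°  ·
  (2,3): δ = 79.35°  ·
  (2,4): δ = 7.88°  ✓
  (2,5): δ = 27.92°  ✓
  (3,4): δ = 108.54°  ·
  (3,5): δ = 72.74°  ·
  (4,5): δ = 144.20°  ·
antipodal pairs: 5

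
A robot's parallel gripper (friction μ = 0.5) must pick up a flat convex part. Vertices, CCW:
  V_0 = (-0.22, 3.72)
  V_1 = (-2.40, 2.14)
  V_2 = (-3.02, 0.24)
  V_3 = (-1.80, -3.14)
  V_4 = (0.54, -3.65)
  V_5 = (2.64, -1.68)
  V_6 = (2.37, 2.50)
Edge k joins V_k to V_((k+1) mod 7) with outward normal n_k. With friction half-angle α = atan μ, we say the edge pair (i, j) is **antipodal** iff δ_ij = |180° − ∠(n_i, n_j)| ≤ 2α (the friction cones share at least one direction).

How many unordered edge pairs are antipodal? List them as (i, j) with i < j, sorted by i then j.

α = atan 0.5 = 26.57°;  2α = 53.13°
n_0 = (-0.5868, +0.8097)
n_1 = (-0.9507, +0.3102)
n_2 = (-0.9406, -0.3395)
n_3 = (-0.2129, -0.9771)
n_4 = (+0.6842, -0.7293)
n_5 = (+0.9979, +0.0645)
n_6 = (+0.4261, +0.9047)
  (0,1): δ = 144.01°  ·
  (0,2): δ = 106.09°  ·
  (0,3): δ = 48.23°  ✓
  (0,4): δ = 7.24°  ✓
  (0,5): δ = 57.76°  ·
  (0,6): δ = 118.84°  ·
  (1,2): δ = 142.08°  ·
  (1,3): δ = 84.22°  ·
  (1,4): δ = 28.76°  ✓
  (1,5): δ = 21.77°  ✓
  (1,6): δ = 82.85°  ·
  (2,3): δ = 122.14°  ·
  (2,4): δ = 66.68°  ·
  (2,5): δ = 16.15°  ✓
  (2,6): δ = 44.93°  ✓
  (3,4): δ = 124.53°  ·
  (3,5): δ = 74.01°  ·
  (3,6): δ = 12.93°  ✓
  (4,5): δ = 129.47°  ·
  (4,6): δ = 68.39°  ·
  (5,6): δ = 118.92°  ·
antipodal pairs: 7

count = 7; pairs: (0,3), (0,4), (1,4), (1,5), (2,5), (2,6), (3,6)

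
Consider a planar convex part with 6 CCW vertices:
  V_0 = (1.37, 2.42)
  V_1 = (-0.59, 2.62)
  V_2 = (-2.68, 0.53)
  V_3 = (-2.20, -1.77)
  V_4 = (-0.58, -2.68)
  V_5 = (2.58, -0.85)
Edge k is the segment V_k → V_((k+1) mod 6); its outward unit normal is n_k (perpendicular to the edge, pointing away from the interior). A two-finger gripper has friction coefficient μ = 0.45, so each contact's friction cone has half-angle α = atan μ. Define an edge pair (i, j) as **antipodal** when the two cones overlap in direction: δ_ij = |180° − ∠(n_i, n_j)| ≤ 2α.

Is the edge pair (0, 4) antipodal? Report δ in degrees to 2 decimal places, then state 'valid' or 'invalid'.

δ = 35.90°, valid

α = atan 0.45 = 24.23°;  2α = 48.46°
edge 0: e_0 = (-1.96, +0.20);  n_0 = (+0.1015, +0.9948)
edge 4: e_4 = (+3.16, +1.83);  n_4 = (+0.5011, -0.8654)
∠(n_0, n_4) = 144.10°
δ = |180° − 144.10°| = 35.90°
35.90° ≤ 2α = 48.46°  →  valid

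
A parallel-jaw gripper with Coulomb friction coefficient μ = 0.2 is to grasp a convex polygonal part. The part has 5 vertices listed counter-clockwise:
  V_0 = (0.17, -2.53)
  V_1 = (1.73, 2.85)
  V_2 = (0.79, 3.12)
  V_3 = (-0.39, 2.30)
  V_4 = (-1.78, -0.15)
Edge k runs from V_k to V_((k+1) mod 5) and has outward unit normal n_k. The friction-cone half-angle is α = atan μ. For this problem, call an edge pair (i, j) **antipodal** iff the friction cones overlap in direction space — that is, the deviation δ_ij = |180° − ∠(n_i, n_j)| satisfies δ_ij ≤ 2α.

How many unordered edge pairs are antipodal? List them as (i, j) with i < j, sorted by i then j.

count = 1; pairs: (0,3)

α = atan 0.2 = 11.31°;  2α = 22.62°
n_0 = (+0.9604, -0.2785)
n_1 = (+0.2761, +0.9611)
n_2 = (-0.5707, +0.8212)
n_3 = (-0.8698, +0.4935)
n_4 = (-0.7735, -0.6338)
  (0,1): δ = 89.86°  ·
  (0,2): δ = 39.03°  ·
  (0,3): δ = 13.40°  ✓
  (0,4): δ = 55.50°  ·
  (1,2): δ = 129.18°  ·
  (1,3): δ = 103.54°  ·
  (1,4): δ = 34.65°  ·
  (2,3): δ = 154.36°  ·
  (2,4): δ = 85.47°  ·
  (3,4): δ = 111.10°  ·
antipodal pairs: 1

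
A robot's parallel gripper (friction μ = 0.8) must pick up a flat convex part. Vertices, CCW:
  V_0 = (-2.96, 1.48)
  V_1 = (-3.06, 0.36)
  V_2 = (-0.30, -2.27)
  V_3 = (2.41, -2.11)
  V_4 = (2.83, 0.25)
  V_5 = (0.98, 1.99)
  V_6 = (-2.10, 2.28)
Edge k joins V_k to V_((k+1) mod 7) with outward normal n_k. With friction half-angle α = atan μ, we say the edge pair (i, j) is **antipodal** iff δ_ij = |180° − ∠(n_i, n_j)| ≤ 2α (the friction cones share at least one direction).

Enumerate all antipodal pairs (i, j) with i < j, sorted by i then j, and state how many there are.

α = atan 0.8 = 38.66°;  2α = 77.32°
n_0 = (-0.9960, +0.0889)
n_1 = (-0.6899, -0.7240)
n_2 = (+0.0589, -0.9983)
n_3 = (+0.9845, -0.1752)
n_4 = (+0.6851, +0.7284)
n_5 = (+0.0937, +0.9956)
n_6 = (-0.6811, +0.7322)
  (0,1): δ = 128.52°  ·
  (0,2): δ = 81.52°  ·
  (0,3): δ = 4.99°  ✓
  (0,4): δ = 51.86°  ✓
  (0,5): δ = 89.72°  ·
  (0,6): δ = 138.03°  ·
  (1,2): δ = 133.00°  ·
  (1,3): δ = 56.47°  ✓
  (1,4): δ = 0.37°  ✓
  (1,5): δ = 38.24°  ✓
  (1,6): δ = 86.55°  ·
  (2,3): δ = 103.47°  ·
  (2,4): δ = 46.62°  ✓
  (2,5): δ = 8.76°  ✓
  (2,6): δ = 39.55°  ✓
  (3,4): δ = 123.15°  ·
  (3,5): δ = 85.29°  ·
  (3,6): δ = 36.98°  ✓
  (4,5): δ = 142.13°  ·
  (4,6): δ = 93.83°  ·
  (5,6): δ = 131.69°  ·
antipodal pairs: 9

count = 9; pairs: (0,3), (0,4), (1,3), (1,4), (1,5), (2,4), (2,5), (2,6), (3,6)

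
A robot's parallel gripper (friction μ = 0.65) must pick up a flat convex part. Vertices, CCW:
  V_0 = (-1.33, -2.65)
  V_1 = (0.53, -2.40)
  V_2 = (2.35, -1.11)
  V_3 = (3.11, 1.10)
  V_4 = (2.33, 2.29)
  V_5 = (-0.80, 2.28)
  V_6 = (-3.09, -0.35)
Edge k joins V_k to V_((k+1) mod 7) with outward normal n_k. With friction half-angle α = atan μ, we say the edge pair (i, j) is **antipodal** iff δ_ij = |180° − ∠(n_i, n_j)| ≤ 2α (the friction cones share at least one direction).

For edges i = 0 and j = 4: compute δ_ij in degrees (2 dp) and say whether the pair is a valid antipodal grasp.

α = atan 0.65 = 33.02°;  2α = 66.05°
edge 0: e_0 = (+1.86, +0.25);  n_0 = (+0.1332, -0.9911)
edge 4: e_4 = (-3.13, -0.01);  n_4 = (-0.0032, +1.0000)
∠(n_0, n_4) = 172.53°
δ = |180° − 172.53°| = 7.47°
7.47° ≤ 2α = 66.05°  →  valid

δ = 7.47°, valid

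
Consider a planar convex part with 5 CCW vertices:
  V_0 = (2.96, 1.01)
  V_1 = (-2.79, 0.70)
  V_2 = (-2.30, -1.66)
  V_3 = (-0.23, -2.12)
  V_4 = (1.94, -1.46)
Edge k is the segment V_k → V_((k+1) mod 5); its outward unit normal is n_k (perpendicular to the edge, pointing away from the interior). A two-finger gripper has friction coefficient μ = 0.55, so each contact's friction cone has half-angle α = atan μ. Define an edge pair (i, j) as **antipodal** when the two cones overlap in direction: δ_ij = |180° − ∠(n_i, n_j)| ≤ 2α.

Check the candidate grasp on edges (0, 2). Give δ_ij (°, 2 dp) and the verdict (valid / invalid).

δ = 15.61°, valid

α = atan 0.55 = 28.81°;  2α = 57.62°
edge 0: e_0 = (-5.75, -0.31);  n_0 = (-0.0538, +0.9985)
edge 2: e_2 = (+2.07, -0.46);  n_2 = (-0.2169, -0.9762)
∠(n_0, n_2) = 164.39°
δ = |180° − 164.39°| = 15.61°
15.61° ≤ 2α = 57.62°  →  valid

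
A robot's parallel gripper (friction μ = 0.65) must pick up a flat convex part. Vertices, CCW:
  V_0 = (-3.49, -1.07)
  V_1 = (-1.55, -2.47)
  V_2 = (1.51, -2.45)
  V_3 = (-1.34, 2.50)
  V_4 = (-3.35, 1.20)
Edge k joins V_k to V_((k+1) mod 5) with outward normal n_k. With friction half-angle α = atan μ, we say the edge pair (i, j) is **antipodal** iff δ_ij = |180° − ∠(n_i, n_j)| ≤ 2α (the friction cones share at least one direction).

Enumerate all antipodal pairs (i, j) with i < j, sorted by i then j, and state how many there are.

count = 4; pairs: (0,2), (1,2), (1,3), (2,4)

α = atan 0.65 = 33.02°;  2α = 66.05°
n_0 = (-0.5852, -0.8109)
n_1 = (+0.0065, -1.0000)
n_2 = (+0.8666, +0.4990)
n_3 = (-0.5431, +0.8397)
n_4 = (-0.9981, +0.0616)
  (0,1): δ = 143.81°  ·
  (0,2): δ = 24.25°  ✓
  (0,3): δ = 68.71°  ·
  (0,4): δ = 122.29°  ·
  (1,2): δ = 60.44°  ✓
  (1,3): δ = 32.52°  ✓
  (1,4): δ = 86.10°  ·
  (2,3): δ = 87.04°  ·
  (2,4): δ = 33.46°  ✓
  (3,4): δ = 126.42°  ·
antipodal pairs: 4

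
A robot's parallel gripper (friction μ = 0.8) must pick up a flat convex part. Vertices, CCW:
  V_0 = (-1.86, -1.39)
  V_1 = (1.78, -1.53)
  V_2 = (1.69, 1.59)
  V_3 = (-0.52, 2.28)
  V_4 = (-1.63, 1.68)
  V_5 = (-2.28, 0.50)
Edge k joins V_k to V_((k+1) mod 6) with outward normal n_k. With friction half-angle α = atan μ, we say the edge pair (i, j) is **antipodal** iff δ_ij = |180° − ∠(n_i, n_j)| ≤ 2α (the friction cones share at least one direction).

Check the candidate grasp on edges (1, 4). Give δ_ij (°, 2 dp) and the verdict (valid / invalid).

α = atan 0.8 = 38.66°;  2α = 77.32°
edge 1: e_1 = (-0.09, +3.12);  n_1 = (+0.9996, +0.0288)
edge 4: e_4 = (-0.65, -1.18);  n_4 = (-0.8759, +0.4825)
∠(n_1, n_4) = 149.50°
δ = |180° − 149.50°| = 30.50°
30.50° ≤ 2α = 77.32°  →  valid

δ = 30.50°, valid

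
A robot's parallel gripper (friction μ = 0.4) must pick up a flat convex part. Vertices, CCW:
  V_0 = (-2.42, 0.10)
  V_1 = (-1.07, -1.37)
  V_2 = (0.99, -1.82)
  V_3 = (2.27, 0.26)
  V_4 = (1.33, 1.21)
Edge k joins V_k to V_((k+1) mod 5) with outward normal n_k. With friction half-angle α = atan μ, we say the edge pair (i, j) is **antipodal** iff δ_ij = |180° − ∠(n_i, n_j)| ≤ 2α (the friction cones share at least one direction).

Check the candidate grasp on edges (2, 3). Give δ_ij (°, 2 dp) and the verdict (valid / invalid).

δ = 103.70°, invalid

α = atan 0.4 = 21.80°;  2α = 43.60°
edge 2: e_2 = (+1.28, +2.08);  n_2 = (+0.8517, -0.5241)
edge 3: e_3 = (-0.94, +0.95);  n_3 = (+0.7108, +0.7034)
∠(n_2, n_3) = 76.30°
δ = |180° − 76.30°| = 103.70°
103.70° > 2α = 43.60°  →  invalid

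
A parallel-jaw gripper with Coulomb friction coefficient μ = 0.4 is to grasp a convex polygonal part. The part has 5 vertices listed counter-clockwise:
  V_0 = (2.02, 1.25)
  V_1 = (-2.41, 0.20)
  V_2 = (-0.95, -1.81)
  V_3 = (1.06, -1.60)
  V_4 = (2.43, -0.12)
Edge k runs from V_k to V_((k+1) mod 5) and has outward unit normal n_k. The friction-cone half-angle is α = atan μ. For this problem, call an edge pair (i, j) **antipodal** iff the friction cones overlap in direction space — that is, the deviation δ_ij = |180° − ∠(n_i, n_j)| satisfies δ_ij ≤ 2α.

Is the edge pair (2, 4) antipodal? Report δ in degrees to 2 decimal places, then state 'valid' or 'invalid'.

α = atan 0.4 = 21.80°;  2α = 43.60°
edge 2: e_2 = (+2.01, +0.21);  n_2 = (+0.1039, -0.9946)
edge 4: e_4 = (-0.41, +1.37);  n_4 = (+0.9580, +0.2867)
∠(n_2, n_4) = 100.70°
δ = |180° − 100.70°| = 79.30°
79.30° > 2α = 43.60°  →  invalid

δ = 79.30°, invalid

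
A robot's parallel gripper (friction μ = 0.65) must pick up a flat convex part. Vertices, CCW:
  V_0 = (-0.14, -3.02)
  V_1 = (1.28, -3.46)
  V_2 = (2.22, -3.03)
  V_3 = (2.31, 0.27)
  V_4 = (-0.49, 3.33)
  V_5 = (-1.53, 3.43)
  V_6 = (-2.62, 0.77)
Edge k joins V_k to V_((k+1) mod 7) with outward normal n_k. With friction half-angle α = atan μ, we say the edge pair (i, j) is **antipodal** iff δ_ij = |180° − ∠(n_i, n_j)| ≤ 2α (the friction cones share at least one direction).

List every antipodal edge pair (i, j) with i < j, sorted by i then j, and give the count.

α = atan 0.65 = 33.02°;  2α = 66.05°
n_0 = (-0.2960, -0.9552)
n_1 = (+0.4160, -0.9094)
n_2 = (+0.9996, -0.0273)
n_3 = (+0.7378, +0.6751)
n_4 = (+0.0957, +0.9954)
n_5 = (-0.9253, +0.3792)
n_6 = (-0.8368, -0.5475)
  (0,1): δ = 138.20°  ·
  (0,2): δ = 74.35°  ·
  (0,3): δ = 30.32°  ✓
  (0,4): δ = 11.72°  ✓
  (0,5): δ = 84.93°  ·
  (0,6): δ = 140.41°  ·
  (1,2): δ = 116.14°  ·
  (1,3): δ = 72.12°  ·
  (1,4): δ = 30.07°  ✓
  (1,5): δ = 43.14°  ✓
  (1,6): δ = 98.62°  ·
  (2,3): δ = 135.98°  ·
  (2,4): δ = 93.93°  ·
  (2,5): δ = 20.72°  ✓
  (2,6): δ = 34.76°  ✓
  (3,4): δ = 137.95°  ·
  (3,5): δ = 64.74°  ✓
  (3,6): δ = 9.26°  ✓
  (4,5): δ = 106.79°  ·
  (4,6): δ = 51.31°  ✓
  (5,6): δ = 124.52°  ·
antipodal pairs: 9

count = 9; pairs: (0,3), (0,4), (1,4), (1,5), (2,5), (2,6), (3,5), (3,6), (4,6)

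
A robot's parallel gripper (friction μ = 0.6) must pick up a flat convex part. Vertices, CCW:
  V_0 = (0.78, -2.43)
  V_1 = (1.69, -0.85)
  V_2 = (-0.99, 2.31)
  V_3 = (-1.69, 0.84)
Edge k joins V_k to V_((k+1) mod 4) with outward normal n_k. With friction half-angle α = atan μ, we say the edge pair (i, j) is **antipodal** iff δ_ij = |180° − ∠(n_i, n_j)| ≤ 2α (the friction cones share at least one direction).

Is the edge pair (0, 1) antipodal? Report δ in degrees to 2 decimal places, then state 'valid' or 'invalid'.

δ = 109.76°, invalid

α = atan 0.6 = 30.96°;  2α = 61.93°
edge 0: e_0 = (+0.91, +1.58);  n_0 = (+0.8666, -0.4991)
edge 1: e_1 = (-2.68, +3.16);  n_1 = (+0.7627, +0.6468)
∠(n_0, n_1) = 70.24°
δ = |180° − 70.24°| = 109.76°
109.76° > 2α = 61.93°  →  invalid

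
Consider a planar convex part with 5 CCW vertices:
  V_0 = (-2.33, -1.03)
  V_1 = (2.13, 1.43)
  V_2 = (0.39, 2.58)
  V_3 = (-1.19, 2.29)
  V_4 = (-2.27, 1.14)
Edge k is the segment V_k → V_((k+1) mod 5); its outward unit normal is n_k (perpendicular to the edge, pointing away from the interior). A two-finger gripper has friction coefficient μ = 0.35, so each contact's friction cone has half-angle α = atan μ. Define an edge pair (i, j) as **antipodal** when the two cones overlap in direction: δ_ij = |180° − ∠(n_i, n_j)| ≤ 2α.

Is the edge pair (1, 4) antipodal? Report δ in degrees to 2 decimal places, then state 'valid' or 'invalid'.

α = atan 0.35 = 19.29°;  2α = 38.58°
edge 1: e_1 = (-1.74, +1.15);  n_1 = (+0.5514, +0.8343)
edge 4: e_4 = (-0.06, -2.17);  n_4 = (-0.9996, +0.0276)
∠(n_1, n_4) = 121.88°
δ = |180° − 121.88°| = 58.12°
58.12° > 2α = 38.58°  →  invalid

δ = 58.12°, invalid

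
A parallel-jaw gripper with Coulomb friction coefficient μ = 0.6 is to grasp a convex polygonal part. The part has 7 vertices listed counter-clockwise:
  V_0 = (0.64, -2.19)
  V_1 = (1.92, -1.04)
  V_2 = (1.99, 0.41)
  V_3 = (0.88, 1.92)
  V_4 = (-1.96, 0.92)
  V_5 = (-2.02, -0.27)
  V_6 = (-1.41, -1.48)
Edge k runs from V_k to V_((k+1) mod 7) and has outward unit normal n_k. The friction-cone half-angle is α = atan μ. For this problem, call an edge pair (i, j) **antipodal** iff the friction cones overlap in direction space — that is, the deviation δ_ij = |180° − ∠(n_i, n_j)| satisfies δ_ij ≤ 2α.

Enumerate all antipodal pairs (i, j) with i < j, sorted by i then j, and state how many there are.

count = 8; pairs: (0,3), (0,4), (1,4), (1,5), (2,4), (2,5), (2,6), (3,6)

α = atan 0.6 = 30.96°;  2α = 61.93°
n_0 = (+0.6683, -0.7439)
n_1 = (+0.9988, -0.0482)
n_2 = (+0.8057, +0.5923)
n_3 = (-0.3321, +0.9432)
n_4 = (-0.9987, +0.0504)
n_5 = (-0.8929, -0.4502)
n_6 = (-0.3273, -0.9449)
  (0,1): δ = 134.70°  ·
  (0,2): δ = 95.62°  ·
  (0,3): δ = 22.54°  ✓
  (0,4): δ = 45.18°  ✓
  (0,5): δ = 74.82°  ·
  (0,6): δ = 118.96°  ·
  (1,2): δ = 140.92°  ·
  (1,3): δ = 67.84°  ·
  (1,4): δ = 0.12°  ✓
  (1,5): δ = 29.52°  ✓
  (1,6): δ = 73.66°  ·
  (2,3): δ = 106.92°  ·
  (2,4): δ = 39.21°  ✓
  (2,5): δ = 9.57°  ✓
  (2,6): δ = 34.58°  ✓
  (3,4): δ = 112.28°  ·
  (3,5): δ = 82.64°  ·
  (3,6): δ = 38.50°  ✓
  (4,5): δ = 150.36°  ·
  (4,6): δ = 106.22°  ·
  (5,6): δ = 135.86°  ·
antipodal pairs: 8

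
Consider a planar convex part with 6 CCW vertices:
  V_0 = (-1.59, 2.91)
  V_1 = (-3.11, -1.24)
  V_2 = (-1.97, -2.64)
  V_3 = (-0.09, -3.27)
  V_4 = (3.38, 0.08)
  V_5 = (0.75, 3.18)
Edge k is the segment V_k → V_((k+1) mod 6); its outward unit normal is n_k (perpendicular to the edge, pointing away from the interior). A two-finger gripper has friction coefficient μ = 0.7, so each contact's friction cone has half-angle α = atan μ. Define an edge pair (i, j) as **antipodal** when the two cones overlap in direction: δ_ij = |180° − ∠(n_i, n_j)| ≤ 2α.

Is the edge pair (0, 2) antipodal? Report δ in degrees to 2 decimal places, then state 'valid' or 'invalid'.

δ = 88.41°, invalid

α = atan 0.7 = 34.99°;  2α = 69.98°
edge 0: e_0 = (-1.52, -4.15);  n_0 = (-0.9390, +0.3439)
edge 2: e_2 = (+1.88, -0.63);  n_2 = (-0.3177, -0.9482)
∠(n_0, n_2) = 91.59°
δ = |180° − 91.59°| = 88.41°
88.41° > 2α = 69.98°  →  invalid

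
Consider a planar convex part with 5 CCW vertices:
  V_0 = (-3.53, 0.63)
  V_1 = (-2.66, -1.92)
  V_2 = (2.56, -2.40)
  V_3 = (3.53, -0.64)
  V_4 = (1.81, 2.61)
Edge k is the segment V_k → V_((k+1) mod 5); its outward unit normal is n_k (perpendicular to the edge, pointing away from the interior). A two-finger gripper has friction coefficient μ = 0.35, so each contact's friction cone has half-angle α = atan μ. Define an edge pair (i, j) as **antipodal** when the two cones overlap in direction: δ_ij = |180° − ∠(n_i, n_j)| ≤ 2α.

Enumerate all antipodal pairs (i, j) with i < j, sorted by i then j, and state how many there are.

count = 2; pairs: (0,3), (1,4)

α = atan 0.35 = 19.29°;  2α = 38.58°
n_0 = (-0.9464, -0.3229)
n_1 = (-0.0916, -0.9958)
n_2 = (+0.8758, -0.4827)
n_3 = (+0.8839, +0.4678)
n_4 = (-0.3477, +0.9376)
  (0,1): δ = 114.09°  ·
  (0,2): δ = 47.70°  ·
  (0,3): δ = 9.05°  ✓
  (0,4): δ = 91.51°  ·
  (1,2): δ = 113.61°  ·
  (1,3): δ = 56.86°  ·
  (1,4): δ = 25.60°  ✓
  (2,3): δ = 123.25°  ·
  (2,4): δ = 40.80°  ·
  (3,4): δ = 97.55°  ·
antipodal pairs: 2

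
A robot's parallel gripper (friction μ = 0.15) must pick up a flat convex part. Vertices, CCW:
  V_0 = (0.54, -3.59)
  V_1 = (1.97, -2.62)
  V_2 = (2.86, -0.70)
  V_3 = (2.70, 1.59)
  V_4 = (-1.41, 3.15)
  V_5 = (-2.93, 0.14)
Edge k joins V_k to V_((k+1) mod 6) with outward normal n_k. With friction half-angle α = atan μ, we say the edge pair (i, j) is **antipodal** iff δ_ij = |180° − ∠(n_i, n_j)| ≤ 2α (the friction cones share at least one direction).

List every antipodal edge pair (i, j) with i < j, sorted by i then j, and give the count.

α = atan 0.15 = 8.53°;  2α = 17.06°
n_0 = (+0.5614, -0.8276)
n_1 = (+0.9073, -0.4206)
n_2 = (+0.9976, +0.0697)
n_3 = (+0.3549, +0.9349)
n_4 = (-0.8926, +0.4508)
n_5 = (-0.7322, -0.6811)
  (0,1): δ = 149.02°  ·
  (0,2): δ = 120.15°  ·
  (0,3): δ = 54.93°  ·
  (0,4): δ = 29.06°  ·
  (0,5): δ = 98.78°  ·
  (1,2): δ = 151.13°  ·
  (1,3): δ = 85.92°  ·
  (1,4): δ = 1.92°  ✓
  (1,5): δ = 67.80°  ·
  (2,3): δ = 114.78°  ·
  (2,4): δ = 30.79°  ·
  (2,5): δ = 38.94°  ·
  (3,4): δ = 96.01°  ·
  (3,5): δ = 26.28°  ·
  (4,5): δ = 110.28°  ·
antipodal pairs: 1

count = 1; pairs: (1,4)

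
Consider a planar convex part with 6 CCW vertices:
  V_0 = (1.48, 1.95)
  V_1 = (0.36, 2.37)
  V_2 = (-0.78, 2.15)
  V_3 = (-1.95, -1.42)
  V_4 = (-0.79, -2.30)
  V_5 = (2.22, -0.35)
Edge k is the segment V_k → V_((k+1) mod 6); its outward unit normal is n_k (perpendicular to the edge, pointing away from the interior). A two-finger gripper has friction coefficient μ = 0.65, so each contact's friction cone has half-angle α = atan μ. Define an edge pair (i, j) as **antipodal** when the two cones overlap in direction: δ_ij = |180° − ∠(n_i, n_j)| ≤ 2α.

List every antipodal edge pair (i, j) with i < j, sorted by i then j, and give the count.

α = atan 0.65 = 33.02°;  2α = 66.05°
n_0 = (+0.3511, +0.9363)
n_1 = (-0.1895, +0.9819)
n_2 = (-0.9503, +0.3114)
n_3 = (-0.6044, -0.7967)
n_4 = (+0.5437, -0.8393)
n_5 = (+0.9519, +0.3063)
  (0,1): δ = 148.52°  ·
  (0,2): δ = 87.59°  ·
  (0,3): δ = 16.63°  ✓
  (0,4): δ = 53.49°  ✓
  (0,5): δ = 128.39°  ·
  (1,2): δ = 119.07°  ·
  (1,3): δ = 48.11°  ✓
  (1,4): δ = 22.01°  ✓
  (1,5): δ = 96.91°  ·
  (2,3): δ = 109.04°  ·
  (2,4): δ = 38.92°  ✓
  (2,5): δ = 35.98°  ✓
  (3,4): δ = 109.88°  ·
  (3,5): δ = 34.98°  ✓
  (4,5): δ = 105.10°  ·
antipodal pairs: 7

count = 7; pairs: (0,3), (0,4), (1,3), (1,4), (2,4), (2,5), (3,5)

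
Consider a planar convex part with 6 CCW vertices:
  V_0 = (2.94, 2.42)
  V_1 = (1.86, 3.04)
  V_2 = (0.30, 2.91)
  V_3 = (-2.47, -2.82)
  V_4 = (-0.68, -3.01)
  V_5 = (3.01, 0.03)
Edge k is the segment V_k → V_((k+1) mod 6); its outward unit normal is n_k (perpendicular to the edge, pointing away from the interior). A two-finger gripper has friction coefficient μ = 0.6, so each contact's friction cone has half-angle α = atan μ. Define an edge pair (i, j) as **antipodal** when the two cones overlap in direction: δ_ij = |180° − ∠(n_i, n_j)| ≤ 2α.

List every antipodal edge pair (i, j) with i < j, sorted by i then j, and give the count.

α = atan 0.6 = 30.96°;  2α = 61.93°
n_0 = (+0.4979, +0.8673)
n_1 = (-0.0830, +0.9965)
n_2 = (-0.9003, +0.4352)
n_3 = (-0.1056, -0.9944)
n_4 = (+0.6359, -0.7718)
n_5 = (+0.9996, +0.0293)
  (0,1): δ = 145.38°  ·
  (0,2): δ = 85.94°  ·
  (0,3): δ = 23.80°  ✓
  (0,4): δ = 69.34°  ·
  (0,5): δ = 121.54°  ·
  (1,2): δ = 120.56°  ·
  (1,3): δ = 10.82°  ✓
  (1,4): δ = 34.72°  ✓
  (1,5): δ = 86.91°  ·
  (2,3): δ = 70.26°  ·
  (2,4): δ = 24.72°  ✓
  (2,5): δ = 27.48°  ✓
  (3,4): δ = 134.46°  ·
  (3,5): δ = 82.26°  ·
  (4,5): δ = 127.81°  ·
antipodal pairs: 5

count = 5; pairs: (0,3), (1,3), (1,4), (2,4), (2,5)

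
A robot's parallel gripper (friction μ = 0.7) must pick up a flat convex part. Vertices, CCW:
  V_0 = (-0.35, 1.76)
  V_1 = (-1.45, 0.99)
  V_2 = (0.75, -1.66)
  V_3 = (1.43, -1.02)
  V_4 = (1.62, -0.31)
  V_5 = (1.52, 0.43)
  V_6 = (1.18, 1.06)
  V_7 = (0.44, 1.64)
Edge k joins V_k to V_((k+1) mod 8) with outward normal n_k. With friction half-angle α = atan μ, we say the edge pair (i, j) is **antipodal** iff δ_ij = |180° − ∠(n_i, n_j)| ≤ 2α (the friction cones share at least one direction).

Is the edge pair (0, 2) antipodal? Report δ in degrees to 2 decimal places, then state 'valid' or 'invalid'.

α = atan 0.7 = 34.99°;  2α = 69.98°
edge 0: e_0 = (-1.10, -0.77);  n_0 = (-0.5735, +0.8192)
edge 2: e_2 = (+0.68, +0.64);  n_2 = (+0.6854, -0.7282)
∠(n_0, n_2) = 171.73°
δ = |180° − 171.73°| = 8.27°
8.27° ≤ 2α = 69.98°  →  valid

δ = 8.27°, valid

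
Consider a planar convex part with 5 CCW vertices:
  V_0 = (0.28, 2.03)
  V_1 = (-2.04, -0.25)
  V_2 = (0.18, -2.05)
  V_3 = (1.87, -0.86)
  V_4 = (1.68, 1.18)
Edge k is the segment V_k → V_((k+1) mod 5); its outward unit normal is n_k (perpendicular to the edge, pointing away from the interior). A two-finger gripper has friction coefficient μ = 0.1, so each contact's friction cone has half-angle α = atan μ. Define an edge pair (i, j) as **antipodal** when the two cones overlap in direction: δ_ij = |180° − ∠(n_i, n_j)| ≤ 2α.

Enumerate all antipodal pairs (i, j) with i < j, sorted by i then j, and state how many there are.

α = atan 0.1 = 5.71°;  2α = 11.42°
n_0 = (-0.7009, +0.7132)
n_1 = (-0.6298, -0.7768)
n_2 = (+0.5757, -0.8176)
n_3 = (+0.9957, +0.0927)
n_4 = (+0.5190, +0.8548)
  (0,1): δ = 83.54°  ·
  (0,2): δ = 9.35°  ✓
  (0,3): δ = 50.82°  ·
  (0,4): δ = 104.23°  ·
  (1,2): δ = 105.81°  ·
  (1,3): δ = 45.64°  ·
  (1,4): δ = 7.77°  ✓
  (2,3): δ = 119.83°  ·
  (2,4): δ = 66.41°  ·
  (3,4): δ = 126.58°  ·
antipodal pairs: 2

count = 2; pairs: (0,2), (1,4)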